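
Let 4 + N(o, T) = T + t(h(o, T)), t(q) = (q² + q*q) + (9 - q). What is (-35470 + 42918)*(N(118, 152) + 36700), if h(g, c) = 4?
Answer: 274719480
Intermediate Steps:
t(q) = 9 - q + 2*q² (t(q) = (q² + q²) + (9 - q) = 2*q² + (9 - q) = 9 - q + 2*q²)
N(o, T) = 33 + T (N(o, T) = -4 + (T + (9 - 1*4 + 2*4²)) = -4 + (T + (9 - 4 + 2*16)) = -4 + (T + (9 - 4 + 32)) = -4 + (T + 37) = -4 + (37 + T) = 33 + T)
(-35470 + 42918)*(N(118, 152) + 36700) = (-35470 + 42918)*((33 + 152) + 36700) = 7448*(185 + 36700) = 7448*36885 = 274719480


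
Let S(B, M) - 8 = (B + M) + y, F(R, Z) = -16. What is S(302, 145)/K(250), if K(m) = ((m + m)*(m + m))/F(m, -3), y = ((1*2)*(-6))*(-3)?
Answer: -491/15625 ≈ -0.031424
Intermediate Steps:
y = 36 (y = (2*(-6))*(-3) = -12*(-3) = 36)
K(m) = -m²/4 (K(m) = ((m + m)*(m + m))/(-16) = ((2*m)*(2*m))*(-1/16) = (4*m²)*(-1/16) = -m²/4)
S(B, M) = 44 + B + M (S(B, M) = 8 + ((B + M) + 36) = 8 + (36 + B + M) = 44 + B + M)
S(302, 145)/K(250) = (44 + 302 + 145)/((-¼*250²)) = 491/((-¼*62500)) = 491/(-15625) = 491*(-1/15625) = -491/15625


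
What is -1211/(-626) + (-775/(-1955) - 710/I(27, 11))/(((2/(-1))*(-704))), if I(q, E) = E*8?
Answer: 14625855671/7581871616 ≈ 1.9291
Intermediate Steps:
I(q, E) = 8*E
-1211/(-626) + (-775/(-1955) - 710/I(27, 11))/(((2/(-1))*(-704))) = -1211/(-626) + (-775/(-1955) - 710/(8*11))/(((2/(-1))*(-704))) = -1211*(-1/626) + (-775*(-1/1955) - 710/88)/(((2*(-1))*(-704))) = 1211/626 + (155/391 - 710*1/88)/((-2*(-704))) = 1211/626 + (155/391 - 355/44)/1408 = 1211/626 - 131985/17204*1/1408 = 1211/626 - 131985/24223232 = 14625855671/7581871616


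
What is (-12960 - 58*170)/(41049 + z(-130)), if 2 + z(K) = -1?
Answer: -11410/20523 ≈ -0.55596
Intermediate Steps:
z(K) = -3 (z(K) = -2 - 1 = -3)
(-12960 - 58*170)/(41049 + z(-130)) = (-12960 - 58*170)/(41049 - 3) = (-12960 - 9860)/41046 = -22820*1/41046 = -11410/20523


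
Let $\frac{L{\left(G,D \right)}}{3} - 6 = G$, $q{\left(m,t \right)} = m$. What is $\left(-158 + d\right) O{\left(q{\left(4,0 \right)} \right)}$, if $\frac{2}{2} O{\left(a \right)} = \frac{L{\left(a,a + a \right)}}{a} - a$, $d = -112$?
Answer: $-945$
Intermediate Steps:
$L{\left(G,D \right)} = 18 + 3 G$
$O{\left(a \right)} = - a + \frac{18 + 3 a}{a}$ ($O{\left(a \right)} = \frac{18 + 3 a}{a} - a = - a + \frac{18 + 3 a}{a}$)
$\left(-158 + d\right) O{\left(q{\left(4,0 \right)} \right)} = \left(-158 - 112\right) \left(3 - 4 + \frac{18}{4}\right) = - 270 \left(3 - 4 + 18 \cdot \frac{1}{4}\right) = - 270 \left(3 - 4 + \frac{9}{2}\right) = \left(-270\right) \frac{7}{2} = -945$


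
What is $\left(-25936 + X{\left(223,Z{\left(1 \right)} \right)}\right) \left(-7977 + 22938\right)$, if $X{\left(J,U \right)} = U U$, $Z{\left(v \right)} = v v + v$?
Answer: $-387968652$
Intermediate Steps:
$Z{\left(v \right)} = v + v^{2}$ ($Z{\left(v \right)} = v^{2} + v = v + v^{2}$)
$X{\left(J,U \right)} = U^{2}$
$\left(-25936 + X{\left(223,Z{\left(1 \right)} \right)}\right) \left(-7977 + 22938\right) = \left(-25936 + \left(1 \left(1 + 1\right)\right)^{2}\right) \left(-7977 + 22938\right) = \left(-25936 + \left(1 \cdot 2\right)^{2}\right) 14961 = \left(-25936 + 2^{2}\right) 14961 = \left(-25936 + 4\right) 14961 = \left(-25932\right) 14961 = -387968652$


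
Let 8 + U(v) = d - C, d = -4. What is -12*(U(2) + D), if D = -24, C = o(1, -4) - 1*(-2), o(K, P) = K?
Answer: 468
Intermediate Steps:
C = 3 (C = 1 - 1*(-2) = 1 + 2 = 3)
U(v) = -15 (U(v) = -8 + (-4 - 1*3) = -8 + (-4 - 3) = -8 - 7 = -15)
-12*(U(2) + D) = -12*(-15 - 24) = -12*(-39) = 468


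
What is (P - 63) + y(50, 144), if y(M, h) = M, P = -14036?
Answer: -14049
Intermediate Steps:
(P - 63) + y(50, 144) = (-14036 - 63) + 50 = -14099 + 50 = -14049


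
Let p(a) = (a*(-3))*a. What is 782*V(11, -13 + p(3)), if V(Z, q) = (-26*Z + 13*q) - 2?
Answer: -631856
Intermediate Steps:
p(a) = -3*a² (p(a) = (-3*a)*a = -3*a²)
V(Z, q) = -2 - 26*Z + 13*q
782*V(11, -13 + p(3)) = 782*(-2 - 26*11 + 13*(-13 - 3*3²)) = 782*(-2 - 286 + 13*(-13 - 3*9)) = 782*(-2 - 286 + 13*(-13 - 27)) = 782*(-2 - 286 + 13*(-40)) = 782*(-2 - 286 - 520) = 782*(-808) = -631856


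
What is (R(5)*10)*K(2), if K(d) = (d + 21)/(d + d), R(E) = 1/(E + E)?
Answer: 23/4 ≈ 5.7500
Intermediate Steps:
R(E) = 1/(2*E)
K(d) = (21 + d)/(2*d) (K(d) = (21 + d)/((2*d)) = (21 + d)*(1/(2*d)) = (21 + d)/(2*d))
(R(5)*10)*K(2) = (((1/2)/5)*10)*((1/2)*(21 + 2)/2) = (((1/2)*(1/5))*10)*((1/2)*(1/2)*23) = ((1/10)*10)*(23/4) = 1*(23/4) = 23/4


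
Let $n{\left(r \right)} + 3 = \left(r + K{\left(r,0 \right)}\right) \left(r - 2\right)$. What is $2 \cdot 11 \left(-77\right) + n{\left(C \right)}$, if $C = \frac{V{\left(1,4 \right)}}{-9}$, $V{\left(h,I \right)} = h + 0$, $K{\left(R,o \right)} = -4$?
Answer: $- \frac{136754}{81} \approx -1688.3$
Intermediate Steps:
$V{\left(h,I \right)} = h$
$C = - \frac{1}{9}$ ($C = 1 \frac{1}{-9} = 1 \left(- \frac{1}{9}\right) = - \frac{1}{9} \approx -0.11111$)
$n{\left(r \right)} = -3 + \left(-4 + r\right) \left(-2 + r\right)$ ($n{\left(r \right)} = -3 + \left(r - 4\right) \left(r - 2\right) = -3 + \left(-4 + r\right) \left(-2 + r\right)$)
$2 \cdot 11 \left(-77\right) + n{\left(C \right)} = 2 \cdot 11 \left(-77\right) + \left(5 + \left(- \frac{1}{9}\right)^{2} - - \frac{2}{3}\right) = 22 \left(-77\right) + \left(5 + \frac{1}{81} + \frac{2}{3}\right) = -1694 + \frac{460}{81} = - \frac{136754}{81}$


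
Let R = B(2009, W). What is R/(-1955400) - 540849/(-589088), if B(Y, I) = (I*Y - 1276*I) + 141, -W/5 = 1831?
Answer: 626329480289/143987834400 ≈ 4.3499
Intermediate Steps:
W = -9155 (W = -5*1831 = -9155)
B(Y, I) = 141 - 1276*I + I*Y (B(Y, I) = (-1276*I + I*Y) + 141 = 141 - 1276*I + I*Y)
R = -6710474 (R = 141 - 1276*(-9155) - 9155*2009 = 141 + 11681780 - 18392395 = -6710474)
R/(-1955400) - 540849/(-589088) = -6710474/(-1955400) - 540849/(-589088) = -6710474*(-1/1955400) - 540849*(-1/589088) = 3355237/977700 + 540849/589088 = 626329480289/143987834400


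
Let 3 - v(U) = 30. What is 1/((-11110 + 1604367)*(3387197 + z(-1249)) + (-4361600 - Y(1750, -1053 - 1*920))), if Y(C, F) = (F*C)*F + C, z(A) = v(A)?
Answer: 1/5389815673590 ≈ 1.8554e-13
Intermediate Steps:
v(U) = -27 (v(U) = 3 - 1*30 = 3 - 30 = -27)
z(A) = -27
Y(C, F) = C + C*F² (Y(C, F) = (C*F)*F + C = C*F² + C = C + C*F²)
1/((-11110 + 1604367)*(3387197 + z(-1249)) + (-4361600 - Y(1750, -1053 - 1*920))) = 1/((-11110 + 1604367)*(3387197 - 27) + (-4361600 - 1750*(1 + (-1053 - 1*920)²))) = 1/(1593257*3387170 + (-4361600 - 1750*(1 + (-1053 - 920)²))) = 1/(5396632312690 + (-4361600 - 1750*(1 + (-1973)²))) = 1/(5396632312690 + (-4361600 - 1750*(1 + 3892729))) = 1/(5396632312690 + (-4361600 - 1750*3892730)) = 1/(5396632312690 + (-4361600 - 1*6812277500)) = 1/(5396632312690 + (-4361600 - 6812277500)) = 1/(5396632312690 - 6816639100) = 1/5389815673590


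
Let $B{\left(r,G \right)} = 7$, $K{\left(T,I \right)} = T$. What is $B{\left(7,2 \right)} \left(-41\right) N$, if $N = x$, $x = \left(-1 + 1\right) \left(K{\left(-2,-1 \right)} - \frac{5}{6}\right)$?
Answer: $0$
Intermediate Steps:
$x = 0$ ($x = \left(-1 + 1\right) \left(-2 - \frac{5}{6}\right) = 0 \left(-2 - \frac{5}{6}\right) = 0 \left(- \frac{17}{6}\right) = 0$)
$N = 0$
$B{\left(7,2 \right)} \left(-41\right) N = 7 \left(-41\right) 0 = \left(-287\right) 0 = 0$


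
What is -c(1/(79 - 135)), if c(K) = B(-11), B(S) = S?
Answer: 11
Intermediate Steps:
c(K) = -11
-c(1/(79 - 135)) = -1*(-11) = 11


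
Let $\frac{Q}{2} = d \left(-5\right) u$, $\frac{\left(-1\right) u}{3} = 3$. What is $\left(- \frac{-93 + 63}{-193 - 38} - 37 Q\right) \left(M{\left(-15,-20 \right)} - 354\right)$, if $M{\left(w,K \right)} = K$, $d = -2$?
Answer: $- \frac{17435540}{7} \approx -2.4908 \cdot 10^{6}$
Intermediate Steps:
$u = -9$ ($u = \left(-3\right) 3 = -9$)
$Q = -180$ ($Q = 2 \left(-2\right) \left(-5\right) \left(-9\right) = 2 \cdot 10 \left(-9\right) = 2 \left(-90\right) = -180$)
$\left(- \frac{-93 + 63}{-193 - 38} - 37 Q\right) \left(M{\left(-15,-20 \right)} - 354\right) = \left(- \frac{-93 + 63}{-193 - 38} - -6660\right) \left(-20 - 354\right) = \left(- \frac{-30}{-231} + 6660\right) \left(-374\right) = \left(- \frac{\left(-30\right) \left(-1\right)}{231} + 6660\right) \left(-374\right) = \left(\left(-1\right) \frac{10}{77} + 6660\right) \left(-374\right) = \left(- \frac{10}{77} + 6660\right) \left(-374\right) = \frac{512810}{77} \left(-374\right) = - \frac{17435540}{7}$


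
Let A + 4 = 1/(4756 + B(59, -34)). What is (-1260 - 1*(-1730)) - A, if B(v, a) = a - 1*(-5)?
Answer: 2240597/4727 ≈ 474.00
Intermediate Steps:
B(v, a) = 5 + a (B(v, a) = a + 5 = 5 + a)
A = -18907/4727 (A = -4 + 1/(4756 + (5 - 34)) = -4 + 1/(4756 - 29) = -4 + 1/4727 = -18907/4727 ≈ -3.9998)
(-1260 - 1*(-1730)) - A = (-1260 - 1*(-1730)) - 1*(-18907/4727) = (-1260 + 1730) + 18907/4727 = 470 + 18907/4727 = 2240597/4727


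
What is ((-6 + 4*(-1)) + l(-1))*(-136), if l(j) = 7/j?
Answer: 2312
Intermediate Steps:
((-6 + 4*(-1)) + l(-1))*(-136) = ((-6 + 4*(-1)) + 7/(-1))*(-136) = ((-6 - 4) + 7*(-1))*(-136) = (-10 - 7)*(-136) = -17*(-136) = 2312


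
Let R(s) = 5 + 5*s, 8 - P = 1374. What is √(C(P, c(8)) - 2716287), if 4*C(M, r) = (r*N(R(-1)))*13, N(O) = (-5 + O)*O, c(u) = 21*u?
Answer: I*√2716287 ≈ 1648.1*I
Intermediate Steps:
P = -1366 (P = 8 - 1*1374 = 8 - 1374 = -1366)
N(O) = O*(-5 + O)
C(M, r) = 0 (C(M, r) = ((r*((5 + 5*(-1))*(-5 + (5 + 5*(-1)))))*13)/4 = ((r*((5 - 5)*(-5 + (5 - 5))))*13)/4 = ((r*(0*(-5 + 0)))*13)/4 = ((r*(0*(-5)))*13)/4 = ((r*0)*13)/4 = (0*13)/4 = (¼)*0 = 0)
√(C(P, c(8)) - 2716287) = √(0 - 2716287) = √(-2716287) = I*√2716287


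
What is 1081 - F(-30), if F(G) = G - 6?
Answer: 1117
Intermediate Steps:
F(G) = -6 + G
1081 - F(-30) = 1081 - (-6 - 30) = 1081 - 1*(-36) = 1081 + 36 = 1117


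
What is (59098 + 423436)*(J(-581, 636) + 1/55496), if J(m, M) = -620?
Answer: -8301398886573/27748 ≈ -2.9917e+8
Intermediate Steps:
(59098 + 423436)*(J(-581, 636) + 1/55496) = (59098 + 423436)*(-620 + 1/55496) = 482534*(-620 + 1/55496) = 482534*(-34407519/55496) = -8301398886573/27748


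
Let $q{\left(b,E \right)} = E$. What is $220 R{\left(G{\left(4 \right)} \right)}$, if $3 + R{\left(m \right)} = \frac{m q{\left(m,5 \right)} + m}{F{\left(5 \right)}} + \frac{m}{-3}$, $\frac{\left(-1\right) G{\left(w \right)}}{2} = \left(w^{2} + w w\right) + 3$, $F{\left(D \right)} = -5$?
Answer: $\frac{68860}{3} \approx 22953.0$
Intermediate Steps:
$G{\left(w \right)} = -6 - 4 w^{2}$ ($G{\left(w \right)} = - 2 \left(\left(w^{2} + w w\right) + 3\right) = - 2 \left(\left(w^{2} + w^{2}\right) + 3\right) = - 2 \left(2 w^{2} + 3\right) = - 2 \left(3 + 2 w^{2}\right) = -6 - 4 w^{2}$)
$R{\left(m \right)} = -3 - \frac{23 m}{15}$ ($R{\left(m \right)} = -3 + \left(\frac{m 5 + m}{-5} + \frac{m}{-3}\right) = -3 + \left(\left(5 m + m\right) \left(- \frac{1}{5}\right) + m \left(- \frac{1}{3}\right)\right) = -3 - \left(\frac{m}{3} - 6 m \left(- \frac{1}{5}\right)\right) = -3 - \frac{23 m}{15}$)
$220 R{\left(G{\left(4 \right)} \right)} = 220 \left(-3 - \frac{23 \left(-6 - 4 \cdot 4^{2}\right)}{15}\right) = 220 \left(-3 - \frac{23 \left(-6 - 64\right)}{15}\right) = 220 \left(-3 - - \frac{322}{3}\right) = 220 \left(-3 + \frac{322}{3}\right) = 220 \cdot \frac{313}{3} = \frac{68860}{3}$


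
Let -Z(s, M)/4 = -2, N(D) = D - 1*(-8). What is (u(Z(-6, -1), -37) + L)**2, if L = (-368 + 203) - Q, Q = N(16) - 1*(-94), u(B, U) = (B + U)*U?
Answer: 624100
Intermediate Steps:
N(D) = 8 + D (N(D) = D + 8 = 8 + D)
Z(s, M) = 8 (Z(s, M) = -4*(-2) = 8)
u(B, U) = U*(B + U)
Q = 118 (Q = (8 + 16) - 1*(-94) = 24 + 94 = 118)
L = -283 (L = (-368 + 203) - 1*118 = -165 - 118 = -283)
(u(Z(-6, -1), -37) + L)**2 = (-37*(8 - 37) - 283)**2 = (-37*(-29) - 283)**2 = (1073 - 283)**2 = 790**2 = 624100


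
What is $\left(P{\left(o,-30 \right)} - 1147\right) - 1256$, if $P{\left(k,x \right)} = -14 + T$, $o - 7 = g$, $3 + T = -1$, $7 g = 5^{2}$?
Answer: $-2421$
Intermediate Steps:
$g = \frac{25}{7}$ ($g = \frac{5^{2}}{7} = \frac{1}{7} \cdot 25 = \frac{25}{7} \approx 3.5714$)
$T = -4$ ($T = -3 - 1 = -4$)
$o = \frac{74}{7}$ ($o = 7 + \frac{25}{7} = \frac{74}{7} \approx 10.571$)
$P{\left(k,x \right)} = -18$ ($P{\left(k,x \right)} = -14 - 4 = -18$)
$\left(P{\left(o,-30 \right)} - 1147\right) - 1256 = \left(-18 - 1147\right) - 1256 = -1165 - 1256 = -2421$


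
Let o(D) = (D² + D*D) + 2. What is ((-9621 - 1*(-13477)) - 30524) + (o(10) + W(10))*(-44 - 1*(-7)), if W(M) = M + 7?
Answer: -34771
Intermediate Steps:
o(D) = 2 + 2*D² (o(D) = (D² + D²) + 2 = 2*D² + 2 = 2 + 2*D²)
W(M) = 7 + M
((-9621 - 1*(-13477)) - 30524) + (o(10) + W(10))*(-44 - 1*(-7)) = ((-9621 - 1*(-13477)) - 30524) + ((2 + 2*10²) + (7 + 10))*(-44 - 1*(-7)) = ((-9621 + 13477) - 30524) + ((2 + 2*100) + 17)*(-44 + 7) = (3856 - 30524) + ((2 + 200) + 17)*(-37) = -26668 + (202 + 17)*(-37) = -26668 + 219*(-37) = -26668 - 8103 = -34771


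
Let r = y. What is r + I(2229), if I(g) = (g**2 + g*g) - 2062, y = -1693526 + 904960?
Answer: 9146254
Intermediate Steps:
y = -788566
r = -788566
I(g) = -2062 + 2*g**2 (I(g) = (g**2 + g**2) - 2062 = 2*g**2 - 2062 = -2062 + 2*g**2)
r + I(2229) = -788566 + (-2062 + 2*2229**2) = -788566 + (-2062 + 2*4968441) = -788566 + (-2062 + 9936882) = -788566 + 9934820 = 9146254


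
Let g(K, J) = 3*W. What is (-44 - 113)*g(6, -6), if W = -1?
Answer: 471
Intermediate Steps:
g(K, J) = -3 (g(K, J) = 3*(-1) = -3)
(-44 - 113)*g(6, -6) = (-44 - 113)*(-3) = -157*(-3) = 471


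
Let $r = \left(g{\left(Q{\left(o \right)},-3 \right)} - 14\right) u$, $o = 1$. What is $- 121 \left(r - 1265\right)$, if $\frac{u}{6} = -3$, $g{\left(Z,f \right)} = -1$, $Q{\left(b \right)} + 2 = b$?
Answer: $120395$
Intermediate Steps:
$Q{\left(b \right)} = -2 + b$
$u = -18$ ($u = 6 \left(-3\right) = -18$)
$r = 270$ ($r = \left(-1 - 14\right) \left(-18\right) = \left(-15\right) \left(-18\right) = 270$)
$- 121 \left(r - 1265\right) = - 121 \left(270 - 1265\right) = \left(-121\right) \left(-995\right) = 120395$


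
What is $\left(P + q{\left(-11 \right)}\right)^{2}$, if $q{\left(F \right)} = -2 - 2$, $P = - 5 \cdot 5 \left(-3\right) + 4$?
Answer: $5625$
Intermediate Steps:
$P = 79$ ($P = \left(-5\right) \left(-15\right) + 4 = 75 + 4 = 79$)
$q{\left(F \right)} = -4$ ($q{\left(F \right)} = -2 - 2 = -4$)
$\left(P + q{\left(-11 \right)}\right)^{2} = \left(79 - 4\right)^{2} = 75^{2} = 5625$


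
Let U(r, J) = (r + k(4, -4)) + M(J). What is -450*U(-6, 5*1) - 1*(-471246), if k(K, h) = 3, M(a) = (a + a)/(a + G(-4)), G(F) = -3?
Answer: 470346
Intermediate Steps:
M(a) = 2*a/(-3 + a) (M(a) = (a + a)/(a - 3) = (2*a)/(-3 + a) = 2*a/(-3 + a))
U(r, J) = 3 + r + 2*J/(-3 + J) (U(r, J) = (r + 3) + 2*J/(-3 + J) = (3 + r) + 2*J/(-3 + J) = 3 + r + 2*J/(-3 + J))
-450*U(-6, 5*1) - 1*(-471246) = -450*(2*(5*1) + (-3 + 5*1)*(3 - 6))/(-3 + 5*1) - 1*(-471246) = -450*(2*5 + (-3 + 5)*(-3))/(-3 + 5) + 471246 = -450*(10 + 2*(-3))/2 + 471246 = -225*(10 - 6) + 471246 = -225*4 + 471246 = -450*2 + 471246 = -900 + 471246 = 470346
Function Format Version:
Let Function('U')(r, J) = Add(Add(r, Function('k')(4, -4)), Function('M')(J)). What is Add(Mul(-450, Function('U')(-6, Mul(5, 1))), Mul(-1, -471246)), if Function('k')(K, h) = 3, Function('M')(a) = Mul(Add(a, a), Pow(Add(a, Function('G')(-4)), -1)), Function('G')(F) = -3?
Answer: 470346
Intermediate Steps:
Function('M')(a) = Mul(2, a, Pow(Add(-3, a), -1)) (Function('M')(a) = Mul(Add(a, a), Pow(Add(a, -3), -1)) = Mul(Mul(2, a), Pow(Add(-3, a), -1)) = Mul(2, a, Pow(Add(-3, a), -1)))
Function('U')(r, J) = Add(3, r, Mul(2, J, Pow(Add(-3, J), -1))) (Function('U')(r, J) = Add(Add(r, 3), Mul(2, J, Pow(Add(-3, J), -1))) = Add(Add(3, r), Mul(2, J, Pow(Add(-3, J), -1))) = Add(3, r, Mul(2, J, Pow(Add(-3, J), -1))))
Add(Mul(-450, Function('U')(-6, Mul(5, 1))), Mul(-1, -471246)) = Add(Mul(-450, Mul(Pow(Add(-3, Mul(5, 1)), -1), Add(Mul(2, Mul(5, 1)), Mul(Add(-3, Mul(5, 1)), Add(3, -6))))), Mul(-1, -471246)) = Add(Mul(-450, Mul(Pow(Add(-3, 5), -1), Add(Mul(2, 5), Mul(Add(-3, 5), -3)))), 471246) = Add(Mul(-450, Mul(Pow(2, -1), Add(10, Mul(2, -3)))), 471246) = Add(Mul(-450, Mul(Rational(1, 2), Add(10, -6))), 471246) = Add(Mul(-450, Mul(Rational(1, 2), 4)), 471246) = Add(Mul(-450, 2), 471246) = Add(-900, 471246) = 470346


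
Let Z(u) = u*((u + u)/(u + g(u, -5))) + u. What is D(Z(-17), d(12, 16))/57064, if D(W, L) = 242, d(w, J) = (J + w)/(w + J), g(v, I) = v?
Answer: 121/28532 ≈ 0.0042409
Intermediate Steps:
d(w, J) = 1 (d(w, J) = (J + w)/(J + w) = 1)
Z(u) = 2*u (Z(u) = u*((u + u)/(u + u)) + u = u*((2*u)/((2*u))) + u = u*((2*u)*(1/(2*u))) + u = u*1 + u = u + u = 2*u)
D(Z(-17), d(12, 16))/57064 = 242/57064 = 242*(1/57064) = 121/28532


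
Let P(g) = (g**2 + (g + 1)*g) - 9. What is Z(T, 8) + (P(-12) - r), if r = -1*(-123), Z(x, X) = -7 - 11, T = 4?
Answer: 126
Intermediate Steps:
Z(x, X) = -18
P(g) = -9 + g**2 + g*(1 + g) (P(g) = (g**2 + (1 + g)*g) - 9 = (g**2 + g*(1 + g)) - 9 = -9 + g**2 + g*(1 + g))
r = 123
Z(T, 8) + (P(-12) - r) = -18 + ((-9 - 12 + 2*(-12)**2) - 1*123) = -18 + ((-9 - 12 + 2*144) - 123) = -18 + ((-9 - 12 + 288) - 123) = -18 + (267 - 123) = -18 + 144 = 126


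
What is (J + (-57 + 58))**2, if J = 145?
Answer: 21316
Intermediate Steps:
(J + (-57 + 58))**2 = (145 + (-57 + 58))**2 = (145 + 1)**2 = 146**2 = 21316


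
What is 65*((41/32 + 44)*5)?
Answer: 470925/32 ≈ 14716.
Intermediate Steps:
65*((41/32 + 44)*5) = 65*((1449/32)*5) = 65*(7245/32) = 470925/32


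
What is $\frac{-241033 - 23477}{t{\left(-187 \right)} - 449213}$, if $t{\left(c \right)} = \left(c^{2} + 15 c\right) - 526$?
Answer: $\frac{52902}{83515} \approx 0.63344$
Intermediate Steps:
$t{\left(c \right)} = -526 + c^{2} + 15 c$
$\frac{-241033 - 23477}{t{\left(-187 \right)} - 449213} = \frac{-241033 - 23477}{\left(-526 + \left(-187\right)^{2} + 15 \left(-187\right)\right) - 449213} = - \frac{264510}{\left(-526 + 34969 - 2805\right) - 449213} = - \frac{264510}{31638 - 449213} = - \frac{264510}{-417575} = \left(-264510\right) \left(- \frac{1}{417575}\right) = \frac{52902}{83515}$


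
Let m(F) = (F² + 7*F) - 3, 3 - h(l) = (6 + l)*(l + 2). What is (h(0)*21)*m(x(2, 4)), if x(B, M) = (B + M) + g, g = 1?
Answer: -17955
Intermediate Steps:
x(B, M) = 1 + B + M (x(B, M) = (B + M) + 1 = 1 + B + M)
h(l) = 3 - (2 + l)*(6 + l) (h(l) = 3 - (6 + l)*(l + 2) = 3 - (6 + l)*(2 + l) = 3 - (2 + l)*(6 + l))
m(F) = -3 + F² + 7*F
(h(0)*21)*m(x(2, 4)) = ((-9 - 1*0² - 8*0)*21)*(-3 + (1 + 2 + 4)² + 7*(1 + 2 + 4)) = ((-9 - 1*0 + 0)*21)*(-3 + 7² + 7*7) = ((-9 + 0 + 0)*21)*(-3 + 49 + 49) = -9*21*95 = -189*95 = -17955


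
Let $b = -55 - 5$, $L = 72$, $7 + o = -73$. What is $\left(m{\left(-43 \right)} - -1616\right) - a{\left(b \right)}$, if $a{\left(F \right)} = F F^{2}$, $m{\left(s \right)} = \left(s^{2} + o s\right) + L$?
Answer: $222977$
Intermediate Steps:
$o = -80$ ($o = -7 - 73 = -80$)
$m{\left(s \right)} = 72 + s^{2} - 80 s$ ($m{\left(s \right)} = \left(s^{2} - 80 s\right) + 72 = 72 + s^{2} - 80 s$)
$b = -60$ ($b = -55 - 5 = -60$)
$a{\left(F \right)} = F^{3}$
$\left(m{\left(-43 \right)} - -1616\right) - a{\left(b \right)} = \left(\left(72 + \left(-43\right)^{2} - -3440\right) - -1616\right) - \left(-60\right)^{3} = \left(\left(72 + 1849 + 3440\right) + 1616\right) - -216000 = \left(5361 + 1616\right) + 216000 = 6977 + 216000 = 222977$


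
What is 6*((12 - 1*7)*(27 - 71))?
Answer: -1320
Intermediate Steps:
6*((12 - 1*7)*(27 - 71)) = 6*((12 - 7)*(-44)) = 6*(5*(-44)) = 6*(-220) = -1320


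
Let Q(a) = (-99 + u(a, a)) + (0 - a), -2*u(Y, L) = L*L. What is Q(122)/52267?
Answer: -7663/52267 ≈ -0.14661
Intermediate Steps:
u(Y, L) = -L²/2 (u(Y, L) = -L*L/2 = -L²/2)
Q(a) = -99 - a - a²/2 (Q(a) = (-99 - a²/2) + (0 - a) = (-99 - a²/2) - a = -99 - a - a²/2)
Q(122)/52267 = (-99 - 1*122 - ½*122²)/52267 = (-99 - 122 - ½*14884)*(1/52267) = (-99 - 122 - 7442)*(1/52267) = -7663*1/52267 = -7663/52267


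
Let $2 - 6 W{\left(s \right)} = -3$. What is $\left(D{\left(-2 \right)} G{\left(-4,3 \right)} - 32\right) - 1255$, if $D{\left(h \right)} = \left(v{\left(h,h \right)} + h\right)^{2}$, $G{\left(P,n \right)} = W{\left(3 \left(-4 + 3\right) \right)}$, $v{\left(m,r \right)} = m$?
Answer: $- \frac{3821}{3} \approx -1273.7$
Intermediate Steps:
$W{\left(s \right)} = \frac{5}{6}$ ($W{\left(s \right)} = \frac{1}{3} - - \frac{1}{2} = \frac{1}{3} + \frac{1}{2} = \frac{5}{6}$)
$G{\left(P,n \right)} = \frac{5}{6}$
$D{\left(h \right)} = 4 h^{2}$ ($D{\left(h \right)} = \left(h + h\right)^{2} = \left(2 h\right)^{2} = 4 h^{2}$)
$\left(D{\left(-2 \right)} G{\left(-4,3 \right)} - 32\right) - 1255 = \left(4 \left(-2\right)^{2} \cdot \frac{5}{6} - 32\right) - 1255 = \left(4 \cdot 4 \cdot \frac{5}{6} - 32\right) - 1255 = \left(16 \cdot \frac{5}{6} - 32\right) - 1255 = \left(\frac{40}{3} - 32\right) - 1255 = - \frac{56}{3} - 1255 = - \frac{3821}{3}$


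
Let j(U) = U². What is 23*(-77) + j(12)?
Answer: -1627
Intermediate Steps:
23*(-77) + j(12) = 23*(-77) + 12² = -1771 + 144 = -1627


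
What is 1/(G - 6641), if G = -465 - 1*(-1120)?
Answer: -1/5986 ≈ -0.00016706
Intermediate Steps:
G = 655 (G = -465 + 1120 = 655)
1/(G - 6641) = 1/(655 - 6641) = 1/(-5986) = -1/5986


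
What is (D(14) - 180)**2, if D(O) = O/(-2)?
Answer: 34969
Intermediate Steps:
D(O) = -O/2 (D(O) = O*(-1/2) = -O/2)
(D(14) - 180)**2 = (-1/2*14 - 180)**2 = (-7 - 180)**2 = (-187)**2 = 34969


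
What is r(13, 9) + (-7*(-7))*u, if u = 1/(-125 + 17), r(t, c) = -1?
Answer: -157/108 ≈ -1.4537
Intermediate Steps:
u = -1/108 (u = 1/(-108) = -1/108 ≈ -0.0092593)
r(13, 9) + (-7*(-7))*u = -1 - 7*(-7)*(-1/108) = -1 + 49*(-1/108) = -1 - 49/108 = -157/108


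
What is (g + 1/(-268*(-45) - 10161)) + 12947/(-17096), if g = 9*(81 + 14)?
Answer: 27733265663/32465304 ≈ 854.24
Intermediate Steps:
g = 855 (g = 9*95 = 855)
(g + 1/(-268*(-45) - 10161)) + 12947/(-17096) = (855 + 1/(-268*(-45) - 10161)) + 12947/(-17096) = (855 + 1/(12060 - 10161)) + 12947*(-1/17096) = (855 + 1/1899) - 12947/17096 = 1623646/1899 - 12947/17096 = 27733265663/32465304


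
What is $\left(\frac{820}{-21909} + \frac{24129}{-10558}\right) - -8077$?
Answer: $\frac{1867795748273}{231315222} \approx 8074.7$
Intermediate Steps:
$\left(\frac{820}{-21909} + \frac{24129}{-10558}\right) - -8077 = \left(820 \left(- \frac{1}{21909}\right) + 24129 \left(- \frac{1}{10558}\right)\right) + 8077 = \left(- \frac{820}{21909} - \frac{24129}{10558}\right) + 8077 = - \frac{537299821}{231315222} + 8077 = \frac{1867795748273}{231315222}$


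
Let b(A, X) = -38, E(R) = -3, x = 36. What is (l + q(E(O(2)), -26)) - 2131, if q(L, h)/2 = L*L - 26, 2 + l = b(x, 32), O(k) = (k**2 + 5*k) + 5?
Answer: -2205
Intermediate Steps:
O(k) = 5 + k**2 + 5*k
l = -40 (l = -2 - 38 = -40)
q(L, h) = -52 + 2*L**2 (q(L, h) = 2*(L*L - 26) = 2*(L**2 - 26) = 2*(-26 + L**2) = -52 + 2*L**2)
(l + q(E(O(2)), -26)) - 2131 = (-40 + (-52 + 2*(-3)**2)) - 2131 = (-40 + (-52 + 2*9)) - 2131 = (-40 + (-52 + 18)) - 2131 = (-40 - 34) - 2131 = -74 - 2131 = -2205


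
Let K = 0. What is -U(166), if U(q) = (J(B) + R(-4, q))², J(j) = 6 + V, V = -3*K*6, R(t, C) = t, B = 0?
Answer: -4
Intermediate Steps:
V = 0 (V = -3*0*6 = 0*6 = 0)
J(j) = 6 (J(j) = 6 + 0 = 6)
U(q) = 4 (U(q) = (6 - 4)² = 2² = 4)
-U(166) = -1*4 = -4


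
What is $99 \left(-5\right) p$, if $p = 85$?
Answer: $-42075$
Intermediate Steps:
$99 \left(-5\right) p = 99 \left(-5\right) 85 = \left(-495\right) 85 = -42075$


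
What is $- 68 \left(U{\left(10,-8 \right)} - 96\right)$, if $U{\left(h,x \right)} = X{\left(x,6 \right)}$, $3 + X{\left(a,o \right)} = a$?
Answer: $7276$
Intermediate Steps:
$X{\left(a,o \right)} = -3 + a$
$U{\left(h,x \right)} = -3 + x$
$- 68 \left(U{\left(10,-8 \right)} - 96\right) = - 68 \left(\left(-3 - 8\right) - 96\right) = - 68 \left(-11 - 96\right) = \left(-68\right) \left(-107\right) = 7276$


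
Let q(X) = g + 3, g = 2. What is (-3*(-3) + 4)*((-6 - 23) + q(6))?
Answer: -312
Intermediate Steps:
q(X) = 5 (q(X) = 2 + 3 = 5)
(-3*(-3) + 4)*((-6 - 23) + q(6)) = (-3*(-3) + 4)*((-6 - 23) + 5) = (9 + 4)*(-29 + 5) = 13*(-24) = -312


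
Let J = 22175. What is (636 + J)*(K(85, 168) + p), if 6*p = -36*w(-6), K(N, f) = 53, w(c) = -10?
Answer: 2577643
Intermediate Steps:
p = 60 (p = (-36*(-10))/6 = (⅙)*360 = 60)
(636 + J)*(K(85, 168) + p) = (636 + 22175)*(53 + 60) = 22811*113 = 2577643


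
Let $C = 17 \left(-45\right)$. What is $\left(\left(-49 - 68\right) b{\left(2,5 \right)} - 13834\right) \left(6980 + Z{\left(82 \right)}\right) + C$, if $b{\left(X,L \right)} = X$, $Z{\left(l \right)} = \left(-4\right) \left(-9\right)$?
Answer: $-98701853$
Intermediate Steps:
$Z{\left(l \right)} = 36$
$C = -765$
$\left(\left(-49 - 68\right) b{\left(2,5 \right)} - 13834\right) \left(6980 + Z{\left(82 \right)}\right) + C = \left(\left(-49 - 68\right) 2 - 13834\right) \left(6980 + 36\right) - 765 = \left(\left(-117\right) 2 - 13834\right) 7016 - 765 = \left(-234 - 13834\right) 7016 - 765 = \left(-14068\right) 7016 - 765 = -98701088 - 765 = -98701853$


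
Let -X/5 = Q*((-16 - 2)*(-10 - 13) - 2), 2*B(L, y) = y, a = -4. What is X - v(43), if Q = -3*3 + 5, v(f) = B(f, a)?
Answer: 8242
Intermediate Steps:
B(L, y) = y/2
v(f) = -2 (v(f) = (½)*(-4) = -2)
Q = -4 (Q = -9 + 5 = -4)
X = 8240 (X = -(-20)*((-16 - 2)*(-10 - 13) - 2) = -(-20)*(-18*(-23) - 2) = -(-20)*(414 - 2) = -(-20)*412 = -5*(-1648) = 8240)
X - v(43) = 8240 - 1*(-2) = 8240 + 2 = 8242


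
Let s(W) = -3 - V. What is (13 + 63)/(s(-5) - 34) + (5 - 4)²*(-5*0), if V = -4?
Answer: -76/33 ≈ -2.3030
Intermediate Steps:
s(W) = 1 (s(W) = -3 - 1*(-4) = -3 + 4 = 1)
(13 + 63)/(s(-5) - 34) + (5 - 4)²*(-5*0) = (13 + 63)/(1 - 34) + (5 - 4)²*(-5*0) = 76/(-33) + 1²*0 = 76*(-1/33) + 1*0 = -76/33 + 0 = -76/33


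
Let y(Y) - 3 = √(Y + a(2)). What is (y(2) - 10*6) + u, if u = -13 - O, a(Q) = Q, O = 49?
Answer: -117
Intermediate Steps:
y(Y) = 3 + √(2 + Y) (y(Y) = 3 + √(Y + 2) = 3 + √(2 + Y))
u = -62 (u = -13 - 1*49 = -13 - 49 = -62)
(y(2) - 10*6) + u = ((3 + √(2 + 2)) - 10*6) - 62 = ((3 + √4) - 60) - 62 = ((3 + 2) - 60) - 62 = (5 - 60) - 62 = -55 - 62 = -117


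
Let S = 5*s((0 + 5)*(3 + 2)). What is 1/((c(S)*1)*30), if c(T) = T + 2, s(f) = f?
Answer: 1/3810 ≈ 0.00026247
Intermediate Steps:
S = 125 (S = 5*((0 + 5)*(3 + 2)) = 5*(5*5) = 5*25 = 125)
c(T) = 2 + T
1/((c(S)*1)*30) = 1/(((2 + 125)*1)*30) = 1/((127*1)*30) = 1/(127*30) = 1/3810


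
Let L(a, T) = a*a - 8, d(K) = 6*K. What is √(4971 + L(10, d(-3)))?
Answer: √5063 ≈ 71.155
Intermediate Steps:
L(a, T) = -8 + a² (L(a, T) = a² - 8 = -8 + a²)
√(4971 + L(10, d(-3))) = √(4971 + (-8 + 10²)) = √(4971 + (-8 + 100)) = √(4971 + 92) = √5063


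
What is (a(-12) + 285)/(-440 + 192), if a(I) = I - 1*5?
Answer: -67/62 ≈ -1.0806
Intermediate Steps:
a(I) = -5 + I (a(I) = I - 5 = -5 + I)
(a(-12) + 285)/(-440 + 192) = ((-5 - 12) + 285)/(-440 + 192) = (-17 + 285)/(-248) = 268*(-1/248) = -67/62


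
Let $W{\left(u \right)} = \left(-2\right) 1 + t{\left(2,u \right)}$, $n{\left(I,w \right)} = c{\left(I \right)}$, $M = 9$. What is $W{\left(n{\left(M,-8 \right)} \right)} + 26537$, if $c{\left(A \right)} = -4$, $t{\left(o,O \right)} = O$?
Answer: $26531$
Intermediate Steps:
$n{\left(I,w \right)} = -4$
$W{\left(u \right)} = -2 + u$ ($W{\left(u \right)} = \left(-2\right) 1 + u = -2 + u$)
$W{\left(n{\left(M,-8 \right)} \right)} + 26537 = \left(-2 - 4\right) + 26537 = -6 + 26537 = 26531$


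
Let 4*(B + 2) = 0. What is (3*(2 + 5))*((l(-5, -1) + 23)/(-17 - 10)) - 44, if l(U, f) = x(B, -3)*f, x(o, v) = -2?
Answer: -571/9 ≈ -63.444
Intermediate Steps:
B = -2 (B = -2 + (¼)*0 = -2 + 0 = -2)
l(U, f) = -2*f
(3*(2 + 5))*((l(-5, -1) + 23)/(-17 - 10)) - 44 = (3*(2 + 5))*((-2*(-1) + 23)/(-17 - 10)) - 44 = (3*7)*((2 + 23)/(-27)) - 44 = 21*(25*(-1/27)) - 44 = 21*(-25/27) - 44 = -175/9 - 44 = -571/9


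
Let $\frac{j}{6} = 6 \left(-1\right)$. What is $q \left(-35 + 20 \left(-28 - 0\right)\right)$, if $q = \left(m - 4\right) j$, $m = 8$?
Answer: $85680$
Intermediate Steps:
$j = -36$ ($j = 6 \cdot 6 \left(-1\right) = 6 \left(-6\right) = -36$)
$q = -144$ ($q = \left(8 - 4\right) \left(-36\right) = 4 \left(-36\right) = -144$)
$q \left(-35 + 20 \left(-28 - 0\right)\right) = - 144 \left(-35 + 20 \left(-28 - 0\right)\right) = - 144 \left(-35 + 20 \left(-28 + 0\right)\right) = - 144 \left(-35 + 20 \left(-28\right)\right) = - 144 \left(-35 - 560\right) = \left(-144\right) \left(-595\right) = 85680$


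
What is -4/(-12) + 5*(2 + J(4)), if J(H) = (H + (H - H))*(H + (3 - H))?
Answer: 211/3 ≈ 70.333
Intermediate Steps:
J(H) = 3*H (J(H) = (H + 0)*3 = H*3 = 3*H)
-4/(-12) + 5*(2 + J(4)) = -4/(-12) + 5*(2 + 3*4) = -4*(-1/12) + 5*(2 + 12) = ⅓ + 5*14 = ⅓ + 70 = 211/3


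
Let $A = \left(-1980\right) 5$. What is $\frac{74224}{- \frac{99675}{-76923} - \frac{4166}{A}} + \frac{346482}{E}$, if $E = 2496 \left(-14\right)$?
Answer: $\frac{554078225923791}{12817150528} \approx 43229.0$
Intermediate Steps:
$A = -9900$
$E = -34944$
$\frac{74224}{- \frac{99675}{-76923} - \frac{4166}{A}} + \frac{346482}{E} = \frac{74224}{- \frac{99675}{-76923} - \frac{4166}{-9900}} + \frac{346482}{-34944} = \frac{74224}{\left(-99675\right) \left(- \frac{1}{76923}\right) - - \frac{2083}{4950}} + 346482 \left(- \frac{1}{34944}\right) = \frac{74224}{\frac{11075}{8547} + \frac{2083}{4950}} - \frac{57747}{5824} = \frac{74224}{\frac{2200747}{1282050}} - \frac{57747}{5824} = 74224 \cdot \frac{1282050}{2200747} - \frac{57747}{5824} = \frac{95158879200}{2200747} - \frac{57747}{5824} = \frac{554078225923791}{12817150528}$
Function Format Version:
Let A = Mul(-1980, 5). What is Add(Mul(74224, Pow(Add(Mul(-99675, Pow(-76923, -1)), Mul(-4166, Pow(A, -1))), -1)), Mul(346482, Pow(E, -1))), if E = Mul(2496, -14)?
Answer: Rational(554078225923791, 12817150528) ≈ 43229.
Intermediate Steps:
A = -9900
E = -34944
Add(Mul(74224, Pow(Add(Mul(-99675, Pow(-76923, -1)), Mul(-4166, Pow(A, -1))), -1)), Mul(346482, Pow(E, -1))) = Add(Mul(74224, Pow(Add(Mul(-99675, Pow(-76923, -1)), Mul(-4166, Pow(-9900, -1))), -1)), Mul(346482, Pow(-34944, -1))) = Add(Mul(74224, Pow(Add(Mul(-99675, Rational(-1, 76923)), Mul(-4166, Rational(-1, 9900))), -1)), Mul(346482, Rational(-1, 34944))) = Add(Mul(74224, Pow(Add(Rational(11075, 8547), Rational(2083, 4950)), -1)), Rational(-57747, 5824)) = Add(Mul(74224, Pow(Rational(2200747, 1282050), -1)), Rational(-57747, 5824)) = Add(Mul(74224, Rational(1282050, 2200747)), Rational(-57747, 5824)) = Add(Rational(95158879200, 2200747), Rational(-57747, 5824)) = Rational(554078225923791, 12817150528)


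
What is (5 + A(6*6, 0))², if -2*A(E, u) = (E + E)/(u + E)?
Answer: 16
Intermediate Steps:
A(E, u) = -E/(E + u) (A(E, u) = -(E + E)/(2*(u + E)) = -2*E/(2*(E + u)) = -E/(E + u))
(5 + A(6*6, 0))² = (5 - 6*6/(6*6 + 0))² = (5 - 1*36/(36 + 0))² = (5 - 1*36/36)² = (5 - 1*36*1/36)² = (5 - 1)² = 4² = 16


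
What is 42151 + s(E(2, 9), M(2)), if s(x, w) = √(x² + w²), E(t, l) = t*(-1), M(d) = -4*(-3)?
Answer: 42151 + 2*√37 ≈ 42163.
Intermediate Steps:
M(d) = 12
E(t, l) = -t
s(x, w) = √(w² + x²)
42151 + s(E(2, 9), M(2)) = 42151 + √(12² + (-1*2)²) = 42151 + √(144 + (-2)²) = 42151 + √(144 + 4) = 42151 + √148 = 42151 + 2*√37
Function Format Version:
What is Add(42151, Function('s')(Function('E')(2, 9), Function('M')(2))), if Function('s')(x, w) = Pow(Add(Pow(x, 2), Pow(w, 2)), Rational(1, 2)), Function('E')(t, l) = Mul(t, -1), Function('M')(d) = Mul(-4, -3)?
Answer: Add(42151, Mul(2, Pow(37, Rational(1, 2)))) ≈ 42163.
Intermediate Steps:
Function('M')(d) = 12
Function('E')(t, l) = Mul(-1, t)
Function('s')(x, w) = Pow(Add(Pow(w, 2), Pow(x, 2)), Rational(1, 2))
Add(42151, Function('s')(Function('E')(2, 9), Function('M')(2))) = Add(42151, Pow(Add(Pow(12, 2), Pow(Mul(-1, 2), 2)), Rational(1, 2))) = Add(42151, Pow(Add(144, Pow(-2, 2)), Rational(1, 2))) = Add(42151, Pow(Add(144, 4), Rational(1, 2))) = Add(42151, Pow(148, Rational(1, 2))) = Add(42151, Mul(2, Pow(37, Rational(1, 2))))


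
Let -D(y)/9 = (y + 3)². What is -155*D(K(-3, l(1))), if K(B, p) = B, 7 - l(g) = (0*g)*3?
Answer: 0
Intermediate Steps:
l(g) = 7 (l(g) = 7 - 0*g*3 = 7 - 0*3 = 7 - 1*0 = 7 + 0 = 7)
D(y) = -9*(3 + y)² (D(y) = -9*(y + 3)² = -9*(3 + y)²)
-155*D(K(-3, l(1))) = -(-1395)*(3 - 3)² = -(-1395)*0² = -(-1395)*0 = -155*0 = 0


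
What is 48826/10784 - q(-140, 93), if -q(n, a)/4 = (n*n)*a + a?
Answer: 39316180637/5392 ≈ 7.2916e+6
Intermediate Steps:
q(n, a) = -4*a - 4*a*n² (q(n, a) = -4*((n*n)*a + a) = -4*(n²*a + a) = -4*(a*n² + a) = -4*(a + a*n²) = -4*a - 4*a*n²)
48826/10784 - q(-140, 93) = 48826/10784 - (-4)*93*(1 + (-140)²) = 48826*(1/10784) - (-4)*93*(1 + 19600) = 24413/5392 - (-4)*93*19601 = 24413/5392 - 1*(-7291572) = 24413/5392 + 7291572 = 39316180637/5392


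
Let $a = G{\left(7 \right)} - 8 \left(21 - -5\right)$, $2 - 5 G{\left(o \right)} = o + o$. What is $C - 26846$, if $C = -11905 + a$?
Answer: $- \frac{194807}{5} \approx -38961.0$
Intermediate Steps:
$G{\left(o \right)} = \frac{2}{5} - \frac{2 o}{5}$ ($G{\left(o \right)} = \frac{2}{5} - \frac{o + o}{5} = \frac{2}{5} - \frac{2 o}{5}$)
$a = - \frac{1052}{5}$ ($a = \left(\frac{2}{5} - \frac{14}{5}\right) - 8 \left(21 - -5\right) = \left(\frac{2}{5} - \frac{14}{5}\right) - 8 \left(21 + 5\right) = - \frac{12}{5} - 208 = - \frac{1052}{5} \approx -210.4$)
$C = - \frac{60577}{5}$ ($C = -11905 - \frac{1052}{5} = - \frac{60577}{5} \approx -12115.0$)
$C - 26846 = - \frac{60577}{5} - 26846 = - \frac{194807}{5}$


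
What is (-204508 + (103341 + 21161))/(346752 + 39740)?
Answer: -40003/193246 ≈ -0.20701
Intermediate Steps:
(-204508 + (103341 + 21161))/(346752 + 39740) = (-204508 + 124502)/386492 = -80006*1/386492 = -40003/193246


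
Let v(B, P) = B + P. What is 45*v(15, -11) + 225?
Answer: 405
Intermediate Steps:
45*v(15, -11) + 225 = 45*(15 - 11) + 225 = 45*4 + 225 = 180 + 225 = 405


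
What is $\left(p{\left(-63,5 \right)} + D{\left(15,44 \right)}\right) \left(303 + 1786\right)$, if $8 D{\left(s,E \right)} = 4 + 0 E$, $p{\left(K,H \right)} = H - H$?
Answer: $\frac{2089}{2} \approx 1044.5$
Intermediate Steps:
$p{\left(K,H \right)} = 0$
$D{\left(s,E \right)} = \frac{1}{2}$ ($D{\left(s,E \right)} = \frac{4 + 0 E}{8} = \frac{4 + 0}{8} = \frac{1}{8} \cdot 4 = \frac{1}{2}$)
$\left(p{\left(-63,5 \right)} + D{\left(15,44 \right)}\right) \left(303 + 1786\right) = \left(0 + \frac{1}{2}\right) \left(303 + 1786\right) = \frac{1}{2} \cdot 2089 = \frac{2089}{2}$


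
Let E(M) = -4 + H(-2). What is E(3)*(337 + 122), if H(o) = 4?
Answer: 0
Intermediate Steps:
E(M) = 0 (E(M) = -4 + 4 = 0)
E(3)*(337 + 122) = 0*(337 + 122) = 0*459 = 0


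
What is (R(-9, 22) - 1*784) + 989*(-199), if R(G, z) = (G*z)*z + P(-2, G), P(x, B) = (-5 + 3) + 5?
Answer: -201948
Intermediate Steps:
P(x, B) = 3 (P(x, B) = -2 + 5 = 3)
R(G, z) = 3 + G*z² (R(G, z) = (G*z)*z + 3 = G*z² + 3 = 3 + G*z²)
(R(-9, 22) - 1*784) + 989*(-199) = ((3 - 9*22²) - 1*784) + 989*(-199) = ((3 - 9*484) - 784) - 196811 = ((3 - 4356) - 784) - 196811 = (-4353 - 784) - 196811 = -5137 - 196811 = -201948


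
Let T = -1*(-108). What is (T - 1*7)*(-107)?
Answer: -10807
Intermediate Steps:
T = 108
(T - 1*7)*(-107) = (108 - 1*7)*(-107) = (108 - 7)*(-107) = 101*(-107) = -10807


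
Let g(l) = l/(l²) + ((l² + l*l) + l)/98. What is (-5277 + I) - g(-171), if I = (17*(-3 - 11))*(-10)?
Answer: -58519009/16758 ≈ -3492.0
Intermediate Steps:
I = 2380 (I = (17*(-14))*(-10) = -238*(-10) = 2380)
g(l) = 1/l + l²/49 + l/98 (g(l) = l/l² + ((l² + l²) + l)*(1/98) = 1/l + (2*l² + l)*(1/98) = 1/l + (l + 2*l²)*(1/98) = 1/l + (l²/49 + l/98) = 1/l + l²/49 + l/98)
(-5277 + I) - g(-171) = (-5277 + 2380) - (1/(-171) + (1/49)*(-171)² + (1/98)*(-171)) = -2897 - (-1/171 + (1/49)*29241 - 171/98) = -2897 - (-1/171 + 29241/49 - 171/98) = -2897 - 1*9971083/16758 = -2897 - 9971083/16758 = -58519009/16758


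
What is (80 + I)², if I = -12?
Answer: 4624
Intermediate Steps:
(80 + I)² = (80 - 12)² = 68² = 4624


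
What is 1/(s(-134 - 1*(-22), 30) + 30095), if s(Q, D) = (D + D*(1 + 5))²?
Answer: 1/74195 ≈ 1.3478e-5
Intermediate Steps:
s(Q, D) = 49*D² (s(Q, D) = (D + D*6)² = (D + 6*D)² = (7*D)² = 49*D²)
1/(s(-134 - 1*(-22), 30) + 30095) = 1/(49*30² + 30095) = 1/(49*900 + 30095) = 1/(44100 + 30095) = 1/74195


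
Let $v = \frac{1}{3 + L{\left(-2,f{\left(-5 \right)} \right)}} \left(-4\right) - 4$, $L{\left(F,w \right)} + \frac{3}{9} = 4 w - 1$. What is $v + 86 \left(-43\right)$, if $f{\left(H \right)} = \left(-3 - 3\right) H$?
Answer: $- \frac{1351242}{365} \approx -3702.0$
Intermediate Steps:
$f{\left(H \right)} = - 6 H$
$L{\left(F,w \right)} = - \frac{4}{3} + 4 w$ ($L{\left(F,w \right)} = - \frac{1}{3} + \left(4 w - 1\right) = - \frac{1}{3} + \left(-1 + 4 w\right) = - \frac{4}{3} + 4 w$)
$v = - \frac{1472}{365}$ ($v = \frac{1}{3 - \left(\frac{4}{3} - 4 \left(\left(-6\right) \left(-5\right)\right)\right)} \left(-4\right) - 4 = \frac{1}{3 + \left(- \frac{4}{3} + 4 \cdot 30\right)} \left(-4\right) - 4 = \frac{1}{3 + \left(- \frac{4}{3} + 120\right)} \left(-4\right) - 4 = \frac{1}{3 + \frac{356}{3}} \left(-4\right) - 4 = \frac{1}{\frac{365}{3}} \left(-4\right) - 4 = \frac{3}{365} \left(-4\right) - 4 = - \frac{12}{365} - 4 = - \frac{1472}{365} \approx -4.0329$)
$v + 86 \left(-43\right) = - \frac{1472}{365} + 86 \left(-43\right) = - \frac{1472}{365} - 3698 = - \frac{1351242}{365}$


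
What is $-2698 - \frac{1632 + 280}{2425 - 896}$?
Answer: $- \frac{4127154}{1529} \approx -2699.3$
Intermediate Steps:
$-2698 - \frac{1632 + 280}{2425 - 896} = -2698 - \frac{1912}{1529} = - \frac{4127154}{1529}$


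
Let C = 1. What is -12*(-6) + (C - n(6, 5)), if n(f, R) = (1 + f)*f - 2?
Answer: 33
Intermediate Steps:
n(f, R) = -2 + f*(1 + f) (n(f, R) = f*(1 + f) - 2 = -2 + f*(1 + f))
-12*(-6) + (C - n(6, 5)) = -12*(-6) + (1 - (-2 + 6 + 6²)) = 72 + (1 - (-2 + 6 + 36)) = 72 + (1 - 1*40) = 72 + (1 - 40) = 72 - 39 = 33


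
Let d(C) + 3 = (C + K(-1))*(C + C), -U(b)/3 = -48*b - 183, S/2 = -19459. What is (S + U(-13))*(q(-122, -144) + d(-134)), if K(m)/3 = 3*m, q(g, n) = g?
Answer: -1537165959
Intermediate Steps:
S = -38918 (S = 2*(-19459) = -38918)
K(m) = 9*m (K(m) = 3*(3*m) = 9*m)
U(b) = 549 + 144*b (U(b) = -3*(-48*b - 183) = -3*(-183 - 48*b) = 549 + 144*b)
d(C) = -3 + 2*C*(-9 + C) (d(C) = -3 + (C + 9*(-1))*(C + C) = -3 + (C - 9)*(2*C) = -3 + (-9 + C)*(2*C) = -3 + 2*C*(-9 + C))
(S + U(-13))*(q(-122, -144) + d(-134)) = (-38918 + (549 + 144*(-13)))*(-122 + (-3 - 18*(-134) + 2*(-134)**2)) = (-38918 + (549 - 1872))*(-122 + (-3 + 2412 + 2*17956)) = (-38918 - 1323)*(-122 + (-3 + 2412 + 35912)) = -40241*(-122 + 38321) = -40241*38199 = -1537165959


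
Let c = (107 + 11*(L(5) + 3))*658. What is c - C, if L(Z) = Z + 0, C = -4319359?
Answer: 4447669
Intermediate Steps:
L(Z) = Z
c = 128310 (c = (107 + 11*(5 + 3))*658 = (107 + 11*8)*658 = (107 + 88)*658 = 195*658 = 128310)
c - C = 128310 - 1*(-4319359) = 128310 + 4319359 = 4447669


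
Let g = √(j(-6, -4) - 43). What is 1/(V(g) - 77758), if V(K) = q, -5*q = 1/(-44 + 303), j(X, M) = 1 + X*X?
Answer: -1295/100696611 ≈ -1.2860e-5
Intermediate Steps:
j(X, M) = 1 + X²
q = -1/1295 (q = -1/(5*(-44 + 303)) = -⅕/259 = -⅕*1/259 = -1/1295 ≈ -0.00077220)
g = I*√6 (g = √((1 + (-6)²) - 43) = √((1 + 36) - 43) = √(37 - 43) = √(-6) = I*√6 ≈ 2.4495*I)
V(K) = -1/1295
1/(V(g) - 77758) = 1/(-1/1295 - 77758) = 1/(-100696611/1295) = -1295/100696611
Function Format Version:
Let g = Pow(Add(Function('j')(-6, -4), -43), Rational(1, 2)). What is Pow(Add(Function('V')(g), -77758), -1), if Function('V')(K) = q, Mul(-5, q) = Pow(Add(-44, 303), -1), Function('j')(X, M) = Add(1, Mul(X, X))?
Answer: Rational(-1295, 100696611) ≈ -1.2860e-5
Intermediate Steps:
Function('j')(X, M) = Add(1, Pow(X, 2))
q = Rational(-1, 1295) (q = Mul(Rational(-1, 5), Pow(Add(-44, 303), -1)) = Mul(Rational(-1, 5), Pow(259, -1)) = Mul(Rational(-1, 5), Rational(1, 259)) = Rational(-1, 1295) ≈ -0.00077220)
g = Mul(I, Pow(6, Rational(1, 2))) (g = Pow(Add(Add(1, Pow(-6, 2)), -43), Rational(1, 2)) = Pow(Add(Add(1, 36), -43), Rational(1, 2)) = Pow(Add(37, -43), Rational(1, 2)) = Pow(-6, Rational(1, 2)) = Mul(I, Pow(6, Rational(1, 2))) ≈ Mul(2.4495, I))
Function('V')(K) = Rational(-1, 1295)
Pow(Add(Function('V')(g), -77758), -1) = Pow(Add(Rational(-1, 1295), -77758), -1) = Pow(Rational(-100696611, 1295), -1) = Rational(-1295, 100696611)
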